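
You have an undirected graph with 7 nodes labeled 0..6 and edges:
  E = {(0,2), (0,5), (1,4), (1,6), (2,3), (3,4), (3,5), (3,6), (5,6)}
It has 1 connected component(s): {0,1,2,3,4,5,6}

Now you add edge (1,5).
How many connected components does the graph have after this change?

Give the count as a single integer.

Answer: 1

Derivation:
Initial component count: 1
Add (1,5): endpoints already in same component. Count unchanged: 1.
New component count: 1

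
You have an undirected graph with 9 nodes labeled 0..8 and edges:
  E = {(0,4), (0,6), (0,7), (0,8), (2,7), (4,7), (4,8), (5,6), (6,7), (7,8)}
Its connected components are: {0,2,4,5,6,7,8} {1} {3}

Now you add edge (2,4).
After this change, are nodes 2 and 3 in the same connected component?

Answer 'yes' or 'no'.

Initial components: {0,2,4,5,6,7,8} {1} {3}
Adding edge (2,4): both already in same component {0,2,4,5,6,7,8}. No change.
New components: {0,2,4,5,6,7,8} {1} {3}
Are 2 and 3 in the same component? no

Answer: no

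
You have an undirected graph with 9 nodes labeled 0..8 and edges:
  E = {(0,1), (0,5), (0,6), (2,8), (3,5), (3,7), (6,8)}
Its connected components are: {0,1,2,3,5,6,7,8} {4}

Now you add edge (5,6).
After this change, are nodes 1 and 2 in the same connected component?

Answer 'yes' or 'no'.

Answer: yes

Derivation:
Initial components: {0,1,2,3,5,6,7,8} {4}
Adding edge (5,6): both already in same component {0,1,2,3,5,6,7,8}. No change.
New components: {0,1,2,3,5,6,7,8} {4}
Are 1 and 2 in the same component? yes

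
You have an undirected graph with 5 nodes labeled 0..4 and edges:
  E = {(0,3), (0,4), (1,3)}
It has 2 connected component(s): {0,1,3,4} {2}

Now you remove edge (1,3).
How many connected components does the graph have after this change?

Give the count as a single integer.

Answer: 3

Derivation:
Initial component count: 2
Remove (1,3): it was a bridge. Count increases: 2 -> 3.
  After removal, components: {0,3,4} {1} {2}
New component count: 3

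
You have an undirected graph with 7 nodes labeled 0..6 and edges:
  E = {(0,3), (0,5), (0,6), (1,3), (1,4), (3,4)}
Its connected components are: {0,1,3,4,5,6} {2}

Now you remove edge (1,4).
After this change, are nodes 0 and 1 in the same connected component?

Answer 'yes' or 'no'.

Answer: yes

Derivation:
Initial components: {0,1,3,4,5,6} {2}
Removing edge (1,4): not a bridge — component count unchanged at 2.
New components: {0,1,3,4,5,6} {2}
Are 0 and 1 in the same component? yes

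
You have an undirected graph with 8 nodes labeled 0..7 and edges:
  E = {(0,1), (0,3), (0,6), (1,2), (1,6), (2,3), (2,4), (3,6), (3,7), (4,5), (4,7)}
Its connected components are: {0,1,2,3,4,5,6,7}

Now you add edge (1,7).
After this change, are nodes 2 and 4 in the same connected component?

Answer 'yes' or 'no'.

Answer: yes

Derivation:
Initial components: {0,1,2,3,4,5,6,7}
Adding edge (1,7): both already in same component {0,1,2,3,4,5,6,7}. No change.
New components: {0,1,2,3,4,5,6,7}
Are 2 and 4 in the same component? yes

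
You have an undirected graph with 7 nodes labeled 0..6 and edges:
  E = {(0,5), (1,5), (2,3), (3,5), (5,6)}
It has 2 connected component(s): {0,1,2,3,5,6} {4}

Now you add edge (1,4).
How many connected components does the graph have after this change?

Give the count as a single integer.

Answer: 1

Derivation:
Initial component count: 2
Add (1,4): merges two components. Count decreases: 2 -> 1.
New component count: 1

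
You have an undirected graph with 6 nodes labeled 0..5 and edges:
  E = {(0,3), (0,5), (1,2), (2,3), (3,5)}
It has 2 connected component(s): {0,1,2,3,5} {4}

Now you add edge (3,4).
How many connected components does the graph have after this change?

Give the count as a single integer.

Answer: 1

Derivation:
Initial component count: 2
Add (3,4): merges two components. Count decreases: 2 -> 1.
New component count: 1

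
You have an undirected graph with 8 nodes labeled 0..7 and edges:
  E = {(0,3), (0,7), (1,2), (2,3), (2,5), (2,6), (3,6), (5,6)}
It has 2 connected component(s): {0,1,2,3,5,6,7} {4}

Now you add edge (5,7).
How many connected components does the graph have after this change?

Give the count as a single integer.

Initial component count: 2
Add (5,7): endpoints already in same component. Count unchanged: 2.
New component count: 2

Answer: 2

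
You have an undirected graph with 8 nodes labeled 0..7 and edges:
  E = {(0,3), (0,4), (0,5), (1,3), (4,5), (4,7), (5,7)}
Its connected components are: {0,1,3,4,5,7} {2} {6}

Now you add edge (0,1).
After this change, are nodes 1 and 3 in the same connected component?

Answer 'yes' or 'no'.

Initial components: {0,1,3,4,5,7} {2} {6}
Adding edge (0,1): both already in same component {0,1,3,4,5,7}. No change.
New components: {0,1,3,4,5,7} {2} {6}
Are 1 and 3 in the same component? yes

Answer: yes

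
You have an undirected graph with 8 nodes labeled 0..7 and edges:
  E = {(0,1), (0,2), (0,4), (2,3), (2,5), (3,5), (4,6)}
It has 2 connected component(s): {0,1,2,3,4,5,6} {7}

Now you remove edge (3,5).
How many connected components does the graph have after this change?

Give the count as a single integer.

Answer: 2

Derivation:
Initial component count: 2
Remove (3,5): not a bridge. Count unchanged: 2.
  After removal, components: {0,1,2,3,4,5,6} {7}
New component count: 2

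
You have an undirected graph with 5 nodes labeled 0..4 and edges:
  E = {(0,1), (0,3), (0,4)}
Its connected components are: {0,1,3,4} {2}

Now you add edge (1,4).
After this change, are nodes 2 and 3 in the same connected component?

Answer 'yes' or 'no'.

Initial components: {0,1,3,4} {2}
Adding edge (1,4): both already in same component {0,1,3,4}. No change.
New components: {0,1,3,4} {2}
Are 2 and 3 in the same component? no

Answer: no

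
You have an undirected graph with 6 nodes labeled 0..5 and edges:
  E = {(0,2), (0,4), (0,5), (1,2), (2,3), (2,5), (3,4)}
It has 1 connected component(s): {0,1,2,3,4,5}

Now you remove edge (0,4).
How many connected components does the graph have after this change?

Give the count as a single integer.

Answer: 1

Derivation:
Initial component count: 1
Remove (0,4): not a bridge. Count unchanged: 1.
  After removal, components: {0,1,2,3,4,5}
New component count: 1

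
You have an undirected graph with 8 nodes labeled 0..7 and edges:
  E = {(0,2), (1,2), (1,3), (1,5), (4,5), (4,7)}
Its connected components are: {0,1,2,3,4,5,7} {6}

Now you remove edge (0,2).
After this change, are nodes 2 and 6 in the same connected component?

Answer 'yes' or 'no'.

Answer: no

Derivation:
Initial components: {0,1,2,3,4,5,7} {6}
Removing edge (0,2): it was a bridge — component count 2 -> 3.
New components: {0} {1,2,3,4,5,7} {6}
Are 2 and 6 in the same component? no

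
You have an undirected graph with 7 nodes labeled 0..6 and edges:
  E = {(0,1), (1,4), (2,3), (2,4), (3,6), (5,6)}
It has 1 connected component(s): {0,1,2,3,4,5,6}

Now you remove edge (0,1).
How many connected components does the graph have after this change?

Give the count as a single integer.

Initial component count: 1
Remove (0,1): it was a bridge. Count increases: 1 -> 2.
  After removal, components: {0} {1,2,3,4,5,6}
New component count: 2

Answer: 2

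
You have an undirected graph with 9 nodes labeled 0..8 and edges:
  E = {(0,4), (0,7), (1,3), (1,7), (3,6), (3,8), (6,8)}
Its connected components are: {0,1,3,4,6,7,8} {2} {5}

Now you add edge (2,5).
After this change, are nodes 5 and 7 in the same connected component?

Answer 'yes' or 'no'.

Initial components: {0,1,3,4,6,7,8} {2} {5}
Adding edge (2,5): merges {2} and {5}.
New components: {0,1,3,4,6,7,8} {2,5}
Are 5 and 7 in the same component? no

Answer: no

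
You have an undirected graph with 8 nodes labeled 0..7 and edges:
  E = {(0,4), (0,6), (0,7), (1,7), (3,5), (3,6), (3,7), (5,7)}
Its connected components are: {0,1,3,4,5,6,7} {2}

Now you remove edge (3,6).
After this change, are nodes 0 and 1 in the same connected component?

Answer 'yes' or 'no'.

Initial components: {0,1,3,4,5,6,7} {2}
Removing edge (3,6): not a bridge — component count unchanged at 2.
New components: {0,1,3,4,5,6,7} {2}
Are 0 and 1 in the same component? yes

Answer: yes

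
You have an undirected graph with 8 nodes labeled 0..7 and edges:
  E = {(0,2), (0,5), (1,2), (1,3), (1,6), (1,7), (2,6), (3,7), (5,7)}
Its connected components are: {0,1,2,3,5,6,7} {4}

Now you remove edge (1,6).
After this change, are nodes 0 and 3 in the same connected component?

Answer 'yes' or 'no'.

Initial components: {0,1,2,3,5,6,7} {4}
Removing edge (1,6): not a bridge — component count unchanged at 2.
New components: {0,1,2,3,5,6,7} {4}
Are 0 and 3 in the same component? yes

Answer: yes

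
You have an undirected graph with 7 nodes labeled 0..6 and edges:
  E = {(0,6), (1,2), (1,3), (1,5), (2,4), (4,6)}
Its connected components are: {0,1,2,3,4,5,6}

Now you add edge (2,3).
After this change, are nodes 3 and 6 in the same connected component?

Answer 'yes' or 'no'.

Initial components: {0,1,2,3,4,5,6}
Adding edge (2,3): both already in same component {0,1,2,3,4,5,6}. No change.
New components: {0,1,2,3,4,5,6}
Are 3 and 6 in the same component? yes

Answer: yes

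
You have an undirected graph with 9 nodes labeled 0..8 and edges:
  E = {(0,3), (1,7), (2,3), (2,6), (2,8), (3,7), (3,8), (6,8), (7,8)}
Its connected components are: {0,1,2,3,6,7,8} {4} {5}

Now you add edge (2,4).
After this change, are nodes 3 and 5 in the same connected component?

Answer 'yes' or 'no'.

Answer: no

Derivation:
Initial components: {0,1,2,3,6,7,8} {4} {5}
Adding edge (2,4): merges {0,1,2,3,6,7,8} and {4}.
New components: {0,1,2,3,4,6,7,8} {5}
Are 3 and 5 in the same component? no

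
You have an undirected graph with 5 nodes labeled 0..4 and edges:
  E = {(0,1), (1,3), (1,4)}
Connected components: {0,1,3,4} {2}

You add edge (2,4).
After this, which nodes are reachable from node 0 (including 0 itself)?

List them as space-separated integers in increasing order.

Before: nodes reachable from 0: {0,1,3,4}
Adding (2,4): merges 0's component with another. Reachability grows.
After: nodes reachable from 0: {0,1,2,3,4}

Answer: 0 1 2 3 4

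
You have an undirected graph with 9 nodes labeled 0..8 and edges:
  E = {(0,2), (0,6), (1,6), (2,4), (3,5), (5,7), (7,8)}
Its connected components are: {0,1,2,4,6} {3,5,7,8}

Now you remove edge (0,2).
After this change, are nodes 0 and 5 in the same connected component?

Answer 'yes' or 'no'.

Initial components: {0,1,2,4,6} {3,5,7,8}
Removing edge (0,2): it was a bridge — component count 2 -> 3.
New components: {0,1,6} {2,4} {3,5,7,8}
Are 0 and 5 in the same component? no

Answer: no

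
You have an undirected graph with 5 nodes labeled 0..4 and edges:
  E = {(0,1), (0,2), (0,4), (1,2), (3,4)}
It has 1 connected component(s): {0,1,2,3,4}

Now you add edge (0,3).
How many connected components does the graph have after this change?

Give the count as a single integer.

Initial component count: 1
Add (0,3): endpoints already in same component. Count unchanged: 1.
New component count: 1

Answer: 1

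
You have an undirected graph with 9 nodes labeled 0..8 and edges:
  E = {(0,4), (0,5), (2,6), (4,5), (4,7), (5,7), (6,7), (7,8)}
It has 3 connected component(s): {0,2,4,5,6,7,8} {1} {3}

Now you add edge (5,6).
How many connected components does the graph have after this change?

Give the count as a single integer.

Answer: 3

Derivation:
Initial component count: 3
Add (5,6): endpoints already in same component. Count unchanged: 3.
New component count: 3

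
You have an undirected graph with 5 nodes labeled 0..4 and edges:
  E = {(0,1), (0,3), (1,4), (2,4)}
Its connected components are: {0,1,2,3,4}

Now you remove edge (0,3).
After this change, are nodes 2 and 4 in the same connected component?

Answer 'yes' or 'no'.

Initial components: {0,1,2,3,4}
Removing edge (0,3): it was a bridge — component count 1 -> 2.
New components: {0,1,2,4} {3}
Are 2 and 4 in the same component? yes

Answer: yes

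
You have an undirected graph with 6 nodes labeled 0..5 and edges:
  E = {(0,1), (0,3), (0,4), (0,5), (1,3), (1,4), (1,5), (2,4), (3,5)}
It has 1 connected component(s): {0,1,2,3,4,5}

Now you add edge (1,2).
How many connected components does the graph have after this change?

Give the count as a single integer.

Initial component count: 1
Add (1,2): endpoints already in same component. Count unchanged: 1.
New component count: 1

Answer: 1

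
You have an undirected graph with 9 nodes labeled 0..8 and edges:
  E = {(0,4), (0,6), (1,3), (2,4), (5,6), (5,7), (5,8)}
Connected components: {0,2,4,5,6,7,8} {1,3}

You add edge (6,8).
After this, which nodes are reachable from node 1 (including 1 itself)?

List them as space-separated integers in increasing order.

Before: nodes reachable from 1: {1,3}
Adding (6,8): both endpoints already in same component. Reachability from 1 unchanged.
After: nodes reachable from 1: {1,3}

Answer: 1 3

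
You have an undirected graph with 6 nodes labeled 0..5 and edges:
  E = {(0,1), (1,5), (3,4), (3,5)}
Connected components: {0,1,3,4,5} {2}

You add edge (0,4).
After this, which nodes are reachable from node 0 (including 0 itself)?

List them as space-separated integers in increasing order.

Answer: 0 1 3 4 5

Derivation:
Before: nodes reachable from 0: {0,1,3,4,5}
Adding (0,4): both endpoints already in same component. Reachability from 0 unchanged.
After: nodes reachable from 0: {0,1,3,4,5}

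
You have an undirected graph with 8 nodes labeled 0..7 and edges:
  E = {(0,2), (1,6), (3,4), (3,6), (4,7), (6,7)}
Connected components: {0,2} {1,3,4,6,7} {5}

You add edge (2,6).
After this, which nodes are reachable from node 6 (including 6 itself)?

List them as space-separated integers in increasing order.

Answer: 0 1 2 3 4 6 7

Derivation:
Before: nodes reachable from 6: {1,3,4,6,7}
Adding (2,6): merges 6's component with another. Reachability grows.
After: nodes reachable from 6: {0,1,2,3,4,6,7}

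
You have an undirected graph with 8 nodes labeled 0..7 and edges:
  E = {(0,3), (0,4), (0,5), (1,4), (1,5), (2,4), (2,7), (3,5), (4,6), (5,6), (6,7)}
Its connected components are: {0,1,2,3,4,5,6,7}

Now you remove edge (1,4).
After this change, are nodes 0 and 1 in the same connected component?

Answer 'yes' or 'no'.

Answer: yes

Derivation:
Initial components: {0,1,2,3,4,5,6,7}
Removing edge (1,4): not a bridge — component count unchanged at 1.
New components: {0,1,2,3,4,5,6,7}
Are 0 and 1 in the same component? yes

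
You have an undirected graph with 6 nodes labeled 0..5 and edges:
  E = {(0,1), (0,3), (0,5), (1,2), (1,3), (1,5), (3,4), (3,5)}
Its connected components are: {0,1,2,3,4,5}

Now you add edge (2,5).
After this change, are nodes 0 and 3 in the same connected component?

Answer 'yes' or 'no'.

Answer: yes

Derivation:
Initial components: {0,1,2,3,4,5}
Adding edge (2,5): both already in same component {0,1,2,3,4,5}. No change.
New components: {0,1,2,3,4,5}
Are 0 and 3 in the same component? yes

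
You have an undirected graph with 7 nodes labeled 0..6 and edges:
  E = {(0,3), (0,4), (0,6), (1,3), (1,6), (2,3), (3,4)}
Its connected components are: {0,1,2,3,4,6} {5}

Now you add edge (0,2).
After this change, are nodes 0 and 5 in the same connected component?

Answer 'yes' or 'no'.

Answer: no

Derivation:
Initial components: {0,1,2,3,4,6} {5}
Adding edge (0,2): both already in same component {0,1,2,3,4,6}. No change.
New components: {0,1,2,3,4,6} {5}
Are 0 and 5 in the same component? no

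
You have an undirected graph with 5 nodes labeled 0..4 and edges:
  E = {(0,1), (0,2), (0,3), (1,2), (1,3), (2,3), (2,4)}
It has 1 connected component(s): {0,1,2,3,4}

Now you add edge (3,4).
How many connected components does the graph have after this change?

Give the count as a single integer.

Answer: 1

Derivation:
Initial component count: 1
Add (3,4): endpoints already in same component. Count unchanged: 1.
New component count: 1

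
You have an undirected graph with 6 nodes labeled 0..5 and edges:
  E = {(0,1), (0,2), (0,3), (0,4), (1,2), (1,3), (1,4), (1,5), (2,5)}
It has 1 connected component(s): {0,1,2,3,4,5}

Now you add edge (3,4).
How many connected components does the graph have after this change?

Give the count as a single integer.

Initial component count: 1
Add (3,4): endpoints already in same component. Count unchanged: 1.
New component count: 1

Answer: 1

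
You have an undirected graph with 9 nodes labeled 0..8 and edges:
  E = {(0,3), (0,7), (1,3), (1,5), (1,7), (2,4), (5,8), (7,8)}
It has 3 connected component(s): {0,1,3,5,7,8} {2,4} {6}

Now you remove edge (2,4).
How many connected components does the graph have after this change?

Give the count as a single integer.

Answer: 4

Derivation:
Initial component count: 3
Remove (2,4): it was a bridge. Count increases: 3 -> 4.
  After removal, components: {0,1,3,5,7,8} {2} {4} {6}
New component count: 4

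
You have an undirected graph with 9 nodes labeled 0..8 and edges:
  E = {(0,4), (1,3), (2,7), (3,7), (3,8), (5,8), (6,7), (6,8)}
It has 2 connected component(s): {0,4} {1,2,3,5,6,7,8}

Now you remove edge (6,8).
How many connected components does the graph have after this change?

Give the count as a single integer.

Answer: 2

Derivation:
Initial component count: 2
Remove (6,8): not a bridge. Count unchanged: 2.
  After removal, components: {0,4} {1,2,3,5,6,7,8}
New component count: 2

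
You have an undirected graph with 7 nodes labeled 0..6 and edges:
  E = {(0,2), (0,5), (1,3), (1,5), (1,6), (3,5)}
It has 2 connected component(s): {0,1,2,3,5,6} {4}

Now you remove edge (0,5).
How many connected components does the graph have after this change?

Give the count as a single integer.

Answer: 3

Derivation:
Initial component count: 2
Remove (0,5): it was a bridge. Count increases: 2 -> 3.
  After removal, components: {0,2} {1,3,5,6} {4}
New component count: 3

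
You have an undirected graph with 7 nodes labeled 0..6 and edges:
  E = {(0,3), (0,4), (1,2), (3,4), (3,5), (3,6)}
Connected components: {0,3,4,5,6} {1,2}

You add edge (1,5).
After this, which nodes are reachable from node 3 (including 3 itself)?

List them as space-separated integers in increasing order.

Before: nodes reachable from 3: {0,3,4,5,6}
Adding (1,5): merges 3's component with another. Reachability grows.
After: nodes reachable from 3: {0,1,2,3,4,5,6}

Answer: 0 1 2 3 4 5 6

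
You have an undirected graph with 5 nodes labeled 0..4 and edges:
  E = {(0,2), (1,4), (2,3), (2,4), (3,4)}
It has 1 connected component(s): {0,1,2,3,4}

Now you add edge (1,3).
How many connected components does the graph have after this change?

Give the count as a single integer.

Initial component count: 1
Add (1,3): endpoints already in same component. Count unchanged: 1.
New component count: 1

Answer: 1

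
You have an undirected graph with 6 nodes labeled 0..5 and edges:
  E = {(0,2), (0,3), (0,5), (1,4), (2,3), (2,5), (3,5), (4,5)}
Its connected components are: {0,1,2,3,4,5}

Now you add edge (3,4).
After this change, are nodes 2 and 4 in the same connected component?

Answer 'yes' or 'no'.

Answer: yes

Derivation:
Initial components: {0,1,2,3,4,5}
Adding edge (3,4): both already in same component {0,1,2,3,4,5}. No change.
New components: {0,1,2,3,4,5}
Are 2 and 4 in the same component? yes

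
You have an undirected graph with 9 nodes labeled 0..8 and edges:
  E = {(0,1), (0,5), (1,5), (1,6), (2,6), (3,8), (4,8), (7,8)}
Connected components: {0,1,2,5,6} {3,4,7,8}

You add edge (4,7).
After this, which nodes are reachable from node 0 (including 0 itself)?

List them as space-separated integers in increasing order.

Before: nodes reachable from 0: {0,1,2,5,6}
Adding (4,7): both endpoints already in same component. Reachability from 0 unchanged.
After: nodes reachable from 0: {0,1,2,5,6}

Answer: 0 1 2 5 6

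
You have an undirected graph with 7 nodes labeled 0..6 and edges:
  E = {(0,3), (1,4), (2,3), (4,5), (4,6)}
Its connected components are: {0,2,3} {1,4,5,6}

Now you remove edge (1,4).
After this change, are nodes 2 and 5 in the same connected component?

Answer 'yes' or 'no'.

Answer: no

Derivation:
Initial components: {0,2,3} {1,4,5,6}
Removing edge (1,4): it was a bridge — component count 2 -> 3.
New components: {0,2,3} {1} {4,5,6}
Are 2 and 5 in the same component? no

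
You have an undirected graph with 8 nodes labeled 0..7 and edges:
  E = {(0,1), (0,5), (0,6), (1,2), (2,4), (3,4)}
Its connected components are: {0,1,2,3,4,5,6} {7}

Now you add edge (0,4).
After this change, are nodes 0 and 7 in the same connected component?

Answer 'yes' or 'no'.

Answer: no

Derivation:
Initial components: {0,1,2,3,4,5,6} {7}
Adding edge (0,4): both already in same component {0,1,2,3,4,5,6}. No change.
New components: {0,1,2,3,4,5,6} {7}
Are 0 and 7 in the same component? no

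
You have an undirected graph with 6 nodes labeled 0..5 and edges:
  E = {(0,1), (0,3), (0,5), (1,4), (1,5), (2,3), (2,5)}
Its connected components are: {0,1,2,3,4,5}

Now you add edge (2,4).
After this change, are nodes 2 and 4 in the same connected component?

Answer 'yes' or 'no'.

Initial components: {0,1,2,3,4,5}
Adding edge (2,4): both already in same component {0,1,2,3,4,5}. No change.
New components: {0,1,2,3,4,5}
Are 2 and 4 in the same component? yes

Answer: yes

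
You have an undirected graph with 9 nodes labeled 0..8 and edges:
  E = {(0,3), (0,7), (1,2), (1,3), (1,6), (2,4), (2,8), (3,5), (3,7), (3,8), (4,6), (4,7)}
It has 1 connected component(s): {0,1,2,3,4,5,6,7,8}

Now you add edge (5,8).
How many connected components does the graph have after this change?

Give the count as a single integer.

Answer: 1

Derivation:
Initial component count: 1
Add (5,8): endpoints already in same component. Count unchanged: 1.
New component count: 1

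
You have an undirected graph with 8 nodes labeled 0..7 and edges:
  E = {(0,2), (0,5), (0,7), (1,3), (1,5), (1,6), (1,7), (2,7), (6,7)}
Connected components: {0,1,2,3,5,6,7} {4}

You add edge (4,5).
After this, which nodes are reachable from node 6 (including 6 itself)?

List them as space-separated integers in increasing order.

Before: nodes reachable from 6: {0,1,2,3,5,6,7}
Adding (4,5): merges 6's component with another. Reachability grows.
After: nodes reachable from 6: {0,1,2,3,4,5,6,7}

Answer: 0 1 2 3 4 5 6 7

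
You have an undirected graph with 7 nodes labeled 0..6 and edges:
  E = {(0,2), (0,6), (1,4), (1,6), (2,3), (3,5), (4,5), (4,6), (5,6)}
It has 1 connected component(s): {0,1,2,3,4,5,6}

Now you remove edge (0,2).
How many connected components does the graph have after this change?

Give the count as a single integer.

Initial component count: 1
Remove (0,2): not a bridge. Count unchanged: 1.
  After removal, components: {0,1,2,3,4,5,6}
New component count: 1

Answer: 1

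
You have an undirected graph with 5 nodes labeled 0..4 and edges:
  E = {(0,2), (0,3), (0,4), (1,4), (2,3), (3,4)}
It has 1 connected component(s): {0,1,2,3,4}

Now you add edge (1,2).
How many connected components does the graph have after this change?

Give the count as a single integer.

Initial component count: 1
Add (1,2): endpoints already in same component. Count unchanged: 1.
New component count: 1

Answer: 1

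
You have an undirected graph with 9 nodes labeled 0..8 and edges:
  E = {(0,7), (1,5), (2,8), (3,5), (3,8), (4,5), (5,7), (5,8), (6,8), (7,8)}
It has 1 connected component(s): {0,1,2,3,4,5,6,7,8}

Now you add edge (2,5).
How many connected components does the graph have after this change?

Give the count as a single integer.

Answer: 1

Derivation:
Initial component count: 1
Add (2,5): endpoints already in same component. Count unchanged: 1.
New component count: 1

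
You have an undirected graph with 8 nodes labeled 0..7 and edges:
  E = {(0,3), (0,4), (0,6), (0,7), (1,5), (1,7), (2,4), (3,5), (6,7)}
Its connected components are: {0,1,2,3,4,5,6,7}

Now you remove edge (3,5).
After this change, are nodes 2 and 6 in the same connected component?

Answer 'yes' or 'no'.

Initial components: {0,1,2,3,4,5,6,7}
Removing edge (3,5): not a bridge — component count unchanged at 1.
New components: {0,1,2,3,4,5,6,7}
Are 2 and 6 in the same component? yes

Answer: yes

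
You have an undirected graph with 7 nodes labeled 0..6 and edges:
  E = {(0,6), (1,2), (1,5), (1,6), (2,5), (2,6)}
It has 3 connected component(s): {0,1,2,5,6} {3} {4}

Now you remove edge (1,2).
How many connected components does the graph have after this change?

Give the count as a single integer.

Initial component count: 3
Remove (1,2): not a bridge. Count unchanged: 3.
  After removal, components: {0,1,2,5,6} {3} {4}
New component count: 3

Answer: 3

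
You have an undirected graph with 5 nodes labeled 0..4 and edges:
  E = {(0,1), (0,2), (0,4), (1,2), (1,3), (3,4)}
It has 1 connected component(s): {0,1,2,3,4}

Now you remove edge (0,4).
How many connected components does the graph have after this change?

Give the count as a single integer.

Initial component count: 1
Remove (0,4): not a bridge. Count unchanged: 1.
  After removal, components: {0,1,2,3,4}
New component count: 1

Answer: 1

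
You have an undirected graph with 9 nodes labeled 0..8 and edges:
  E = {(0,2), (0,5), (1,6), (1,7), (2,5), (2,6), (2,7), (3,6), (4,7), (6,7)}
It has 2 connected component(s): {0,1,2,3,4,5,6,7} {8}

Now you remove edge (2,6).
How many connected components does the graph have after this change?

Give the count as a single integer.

Answer: 2

Derivation:
Initial component count: 2
Remove (2,6): not a bridge. Count unchanged: 2.
  After removal, components: {0,1,2,3,4,5,6,7} {8}
New component count: 2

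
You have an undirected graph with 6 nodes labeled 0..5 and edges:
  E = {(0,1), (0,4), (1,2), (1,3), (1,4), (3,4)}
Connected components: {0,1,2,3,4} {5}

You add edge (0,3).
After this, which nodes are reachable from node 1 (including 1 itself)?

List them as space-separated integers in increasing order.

Answer: 0 1 2 3 4

Derivation:
Before: nodes reachable from 1: {0,1,2,3,4}
Adding (0,3): both endpoints already in same component. Reachability from 1 unchanged.
After: nodes reachable from 1: {0,1,2,3,4}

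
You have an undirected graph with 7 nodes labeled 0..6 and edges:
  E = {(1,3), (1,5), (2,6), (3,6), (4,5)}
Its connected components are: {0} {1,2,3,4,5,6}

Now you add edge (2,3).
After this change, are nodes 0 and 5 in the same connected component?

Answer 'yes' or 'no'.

Answer: no

Derivation:
Initial components: {0} {1,2,3,4,5,6}
Adding edge (2,3): both already in same component {1,2,3,4,5,6}. No change.
New components: {0} {1,2,3,4,5,6}
Are 0 and 5 in the same component? no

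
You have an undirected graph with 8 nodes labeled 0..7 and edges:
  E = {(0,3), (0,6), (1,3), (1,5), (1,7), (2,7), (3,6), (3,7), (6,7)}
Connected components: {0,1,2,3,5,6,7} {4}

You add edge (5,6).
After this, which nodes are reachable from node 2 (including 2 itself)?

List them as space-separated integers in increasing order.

Before: nodes reachable from 2: {0,1,2,3,5,6,7}
Adding (5,6): both endpoints already in same component. Reachability from 2 unchanged.
After: nodes reachable from 2: {0,1,2,3,5,6,7}

Answer: 0 1 2 3 5 6 7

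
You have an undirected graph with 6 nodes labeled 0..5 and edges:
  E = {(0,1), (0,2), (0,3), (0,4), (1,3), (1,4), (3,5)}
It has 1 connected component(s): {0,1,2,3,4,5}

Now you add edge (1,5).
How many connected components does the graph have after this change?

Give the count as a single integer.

Answer: 1

Derivation:
Initial component count: 1
Add (1,5): endpoints already in same component. Count unchanged: 1.
New component count: 1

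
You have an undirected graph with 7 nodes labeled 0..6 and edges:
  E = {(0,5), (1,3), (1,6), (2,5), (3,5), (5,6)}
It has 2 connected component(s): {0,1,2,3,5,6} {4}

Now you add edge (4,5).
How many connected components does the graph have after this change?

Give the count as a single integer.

Initial component count: 2
Add (4,5): merges two components. Count decreases: 2 -> 1.
New component count: 1

Answer: 1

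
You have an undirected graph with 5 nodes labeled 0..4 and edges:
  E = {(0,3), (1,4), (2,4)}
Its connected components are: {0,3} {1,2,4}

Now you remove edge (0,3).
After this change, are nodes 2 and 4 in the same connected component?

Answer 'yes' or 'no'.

Answer: yes

Derivation:
Initial components: {0,3} {1,2,4}
Removing edge (0,3): it was a bridge — component count 2 -> 3.
New components: {0} {1,2,4} {3}
Are 2 and 4 in the same component? yes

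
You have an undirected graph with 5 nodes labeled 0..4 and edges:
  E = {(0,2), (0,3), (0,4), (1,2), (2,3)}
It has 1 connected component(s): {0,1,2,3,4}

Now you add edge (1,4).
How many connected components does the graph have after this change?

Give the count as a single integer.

Answer: 1

Derivation:
Initial component count: 1
Add (1,4): endpoints already in same component. Count unchanged: 1.
New component count: 1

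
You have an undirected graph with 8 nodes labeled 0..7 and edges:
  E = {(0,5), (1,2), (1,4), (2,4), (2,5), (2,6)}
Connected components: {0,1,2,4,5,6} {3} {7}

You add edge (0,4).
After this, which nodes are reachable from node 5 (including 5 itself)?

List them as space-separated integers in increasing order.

Answer: 0 1 2 4 5 6

Derivation:
Before: nodes reachable from 5: {0,1,2,4,5,6}
Adding (0,4): both endpoints already in same component. Reachability from 5 unchanged.
After: nodes reachable from 5: {0,1,2,4,5,6}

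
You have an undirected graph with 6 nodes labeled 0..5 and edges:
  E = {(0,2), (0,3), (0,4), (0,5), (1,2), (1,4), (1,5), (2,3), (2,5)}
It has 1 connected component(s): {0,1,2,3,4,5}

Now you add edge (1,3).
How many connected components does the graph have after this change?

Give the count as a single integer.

Answer: 1

Derivation:
Initial component count: 1
Add (1,3): endpoints already in same component. Count unchanged: 1.
New component count: 1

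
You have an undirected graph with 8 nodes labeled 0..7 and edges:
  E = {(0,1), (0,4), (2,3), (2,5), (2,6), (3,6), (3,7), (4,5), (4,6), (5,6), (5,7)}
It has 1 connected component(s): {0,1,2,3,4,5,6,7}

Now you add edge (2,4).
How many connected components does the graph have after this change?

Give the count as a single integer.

Answer: 1

Derivation:
Initial component count: 1
Add (2,4): endpoints already in same component. Count unchanged: 1.
New component count: 1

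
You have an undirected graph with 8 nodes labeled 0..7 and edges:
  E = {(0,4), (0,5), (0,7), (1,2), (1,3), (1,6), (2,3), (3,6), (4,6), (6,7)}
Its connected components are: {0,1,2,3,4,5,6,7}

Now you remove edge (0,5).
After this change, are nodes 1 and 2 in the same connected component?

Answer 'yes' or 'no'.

Answer: yes

Derivation:
Initial components: {0,1,2,3,4,5,6,7}
Removing edge (0,5): it was a bridge — component count 1 -> 2.
New components: {0,1,2,3,4,6,7} {5}
Are 1 and 2 in the same component? yes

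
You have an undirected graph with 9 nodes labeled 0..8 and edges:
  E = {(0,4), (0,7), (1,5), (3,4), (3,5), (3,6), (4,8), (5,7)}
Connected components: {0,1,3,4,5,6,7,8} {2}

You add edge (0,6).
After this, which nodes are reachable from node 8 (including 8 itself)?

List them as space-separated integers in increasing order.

Before: nodes reachable from 8: {0,1,3,4,5,6,7,8}
Adding (0,6): both endpoints already in same component. Reachability from 8 unchanged.
After: nodes reachable from 8: {0,1,3,4,5,6,7,8}

Answer: 0 1 3 4 5 6 7 8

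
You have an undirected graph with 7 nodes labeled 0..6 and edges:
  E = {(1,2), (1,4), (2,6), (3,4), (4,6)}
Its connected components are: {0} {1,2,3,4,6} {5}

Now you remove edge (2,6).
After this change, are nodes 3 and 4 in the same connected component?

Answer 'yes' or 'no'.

Initial components: {0} {1,2,3,4,6} {5}
Removing edge (2,6): not a bridge — component count unchanged at 3.
New components: {0} {1,2,3,4,6} {5}
Are 3 and 4 in the same component? yes

Answer: yes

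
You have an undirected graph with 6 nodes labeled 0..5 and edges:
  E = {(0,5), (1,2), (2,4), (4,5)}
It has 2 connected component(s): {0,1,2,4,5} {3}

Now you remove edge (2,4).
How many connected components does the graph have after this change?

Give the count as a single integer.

Initial component count: 2
Remove (2,4): it was a bridge. Count increases: 2 -> 3.
  After removal, components: {0,4,5} {1,2} {3}
New component count: 3

Answer: 3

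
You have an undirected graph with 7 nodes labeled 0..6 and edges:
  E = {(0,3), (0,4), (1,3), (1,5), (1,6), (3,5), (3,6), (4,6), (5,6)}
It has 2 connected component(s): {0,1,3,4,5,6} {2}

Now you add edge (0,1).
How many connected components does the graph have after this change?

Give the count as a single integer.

Initial component count: 2
Add (0,1): endpoints already in same component. Count unchanged: 2.
New component count: 2

Answer: 2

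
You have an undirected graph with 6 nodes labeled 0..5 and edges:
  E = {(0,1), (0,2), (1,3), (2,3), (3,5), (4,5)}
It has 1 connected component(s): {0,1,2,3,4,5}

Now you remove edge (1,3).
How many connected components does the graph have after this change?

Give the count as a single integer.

Answer: 1

Derivation:
Initial component count: 1
Remove (1,3): not a bridge. Count unchanged: 1.
  After removal, components: {0,1,2,3,4,5}
New component count: 1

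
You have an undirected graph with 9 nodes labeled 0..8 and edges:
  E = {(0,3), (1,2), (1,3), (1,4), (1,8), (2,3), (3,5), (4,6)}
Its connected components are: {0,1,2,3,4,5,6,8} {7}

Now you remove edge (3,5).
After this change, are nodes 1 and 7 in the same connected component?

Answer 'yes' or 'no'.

Initial components: {0,1,2,3,4,5,6,8} {7}
Removing edge (3,5): it was a bridge — component count 2 -> 3.
New components: {0,1,2,3,4,6,8} {5} {7}
Are 1 and 7 in the same component? no

Answer: no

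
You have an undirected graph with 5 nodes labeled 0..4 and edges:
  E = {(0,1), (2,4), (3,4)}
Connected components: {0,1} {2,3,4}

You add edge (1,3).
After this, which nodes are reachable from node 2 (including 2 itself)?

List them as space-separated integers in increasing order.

Before: nodes reachable from 2: {2,3,4}
Adding (1,3): merges 2's component with another. Reachability grows.
After: nodes reachable from 2: {0,1,2,3,4}

Answer: 0 1 2 3 4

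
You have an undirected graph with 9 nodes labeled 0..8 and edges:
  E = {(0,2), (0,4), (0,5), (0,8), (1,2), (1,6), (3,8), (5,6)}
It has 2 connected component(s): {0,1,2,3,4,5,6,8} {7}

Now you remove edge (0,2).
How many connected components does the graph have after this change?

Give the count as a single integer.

Answer: 2

Derivation:
Initial component count: 2
Remove (0,2): not a bridge. Count unchanged: 2.
  After removal, components: {0,1,2,3,4,5,6,8} {7}
New component count: 2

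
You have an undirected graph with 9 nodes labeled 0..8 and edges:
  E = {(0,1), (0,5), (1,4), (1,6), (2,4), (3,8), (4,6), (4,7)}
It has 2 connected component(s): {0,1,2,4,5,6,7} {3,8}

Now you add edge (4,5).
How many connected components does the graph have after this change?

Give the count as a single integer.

Answer: 2

Derivation:
Initial component count: 2
Add (4,5): endpoints already in same component. Count unchanged: 2.
New component count: 2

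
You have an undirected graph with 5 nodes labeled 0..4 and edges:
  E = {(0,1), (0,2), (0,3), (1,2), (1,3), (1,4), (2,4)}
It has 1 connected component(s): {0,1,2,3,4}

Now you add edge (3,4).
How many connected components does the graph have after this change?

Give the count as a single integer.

Answer: 1

Derivation:
Initial component count: 1
Add (3,4): endpoints already in same component. Count unchanged: 1.
New component count: 1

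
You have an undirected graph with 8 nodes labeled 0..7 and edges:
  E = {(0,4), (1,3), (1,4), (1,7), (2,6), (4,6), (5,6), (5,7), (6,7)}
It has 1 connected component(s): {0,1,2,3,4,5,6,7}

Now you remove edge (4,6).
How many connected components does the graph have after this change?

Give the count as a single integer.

Initial component count: 1
Remove (4,6): not a bridge. Count unchanged: 1.
  After removal, components: {0,1,2,3,4,5,6,7}
New component count: 1

Answer: 1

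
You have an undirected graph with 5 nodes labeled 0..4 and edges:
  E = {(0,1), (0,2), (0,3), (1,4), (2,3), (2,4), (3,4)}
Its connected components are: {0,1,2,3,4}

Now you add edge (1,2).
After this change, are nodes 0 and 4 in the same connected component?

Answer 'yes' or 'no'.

Answer: yes

Derivation:
Initial components: {0,1,2,3,4}
Adding edge (1,2): both already in same component {0,1,2,3,4}. No change.
New components: {0,1,2,3,4}
Are 0 and 4 in the same component? yes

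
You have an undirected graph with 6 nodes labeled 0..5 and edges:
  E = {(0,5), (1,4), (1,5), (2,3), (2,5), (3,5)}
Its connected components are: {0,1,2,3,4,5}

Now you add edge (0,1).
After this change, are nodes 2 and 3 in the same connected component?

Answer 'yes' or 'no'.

Initial components: {0,1,2,3,4,5}
Adding edge (0,1): both already in same component {0,1,2,3,4,5}. No change.
New components: {0,1,2,3,4,5}
Are 2 and 3 in the same component? yes

Answer: yes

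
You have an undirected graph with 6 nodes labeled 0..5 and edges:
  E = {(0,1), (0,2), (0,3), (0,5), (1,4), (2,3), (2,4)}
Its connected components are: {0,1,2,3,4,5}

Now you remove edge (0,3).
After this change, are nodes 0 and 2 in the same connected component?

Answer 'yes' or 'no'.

Initial components: {0,1,2,3,4,5}
Removing edge (0,3): not a bridge — component count unchanged at 1.
New components: {0,1,2,3,4,5}
Are 0 and 2 in the same component? yes

Answer: yes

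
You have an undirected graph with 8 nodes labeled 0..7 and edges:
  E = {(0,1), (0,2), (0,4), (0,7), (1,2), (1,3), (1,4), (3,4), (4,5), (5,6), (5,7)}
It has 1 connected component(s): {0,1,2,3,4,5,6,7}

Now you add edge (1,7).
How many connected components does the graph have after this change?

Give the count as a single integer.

Initial component count: 1
Add (1,7): endpoints already in same component. Count unchanged: 1.
New component count: 1

Answer: 1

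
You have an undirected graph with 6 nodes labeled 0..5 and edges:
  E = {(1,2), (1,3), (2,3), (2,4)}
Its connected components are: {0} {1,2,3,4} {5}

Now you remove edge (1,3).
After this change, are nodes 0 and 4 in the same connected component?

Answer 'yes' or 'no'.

Answer: no

Derivation:
Initial components: {0} {1,2,3,4} {5}
Removing edge (1,3): not a bridge — component count unchanged at 3.
New components: {0} {1,2,3,4} {5}
Are 0 and 4 in the same component? no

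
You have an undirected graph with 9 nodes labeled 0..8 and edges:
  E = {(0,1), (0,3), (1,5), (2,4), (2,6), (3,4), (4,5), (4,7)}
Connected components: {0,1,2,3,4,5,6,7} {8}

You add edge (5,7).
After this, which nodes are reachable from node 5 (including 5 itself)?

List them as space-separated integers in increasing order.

Answer: 0 1 2 3 4 5 6 7

Derivation:
Before: nodes reachable from 5: {0,1,2,3,4,5,6,7}
Adding (5,7): both endpoints already in same component. Reachability from 5 unchanged.
After: nodes reachable from 5: {0,1,2,3,4,5,6,7}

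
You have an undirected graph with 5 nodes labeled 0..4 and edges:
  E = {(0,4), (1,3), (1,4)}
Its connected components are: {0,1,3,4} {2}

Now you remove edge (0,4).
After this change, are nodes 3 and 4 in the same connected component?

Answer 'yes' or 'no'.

Answer: yes

Derivation:
Initial components: {0,1,3,4} {2}
Removing edge (0,4): it was a bridge — component count 2 -> 3.
New components: {0} {1,3,4} {2}
Are 3 and 4 in the same component? yes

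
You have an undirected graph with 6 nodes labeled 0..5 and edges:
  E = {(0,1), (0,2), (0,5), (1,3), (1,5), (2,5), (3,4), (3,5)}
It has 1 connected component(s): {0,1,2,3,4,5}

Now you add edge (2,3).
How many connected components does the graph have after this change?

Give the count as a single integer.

Answer: 1

Derivation:
Initial component count: 1
Add (2,3): endpoints already in same component. Count unchanged: 1.
New component count: 1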